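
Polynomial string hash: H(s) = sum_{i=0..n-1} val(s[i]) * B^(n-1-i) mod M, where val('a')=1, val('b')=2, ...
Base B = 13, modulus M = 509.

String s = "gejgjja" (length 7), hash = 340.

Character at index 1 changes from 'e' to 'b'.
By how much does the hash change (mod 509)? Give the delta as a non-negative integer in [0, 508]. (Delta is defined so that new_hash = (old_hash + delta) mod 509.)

Answer: 322

Derivation:
Delta formula: (val(new) - val(old)) * B^(n-1-k) mod M
  val('b') - val('e') = 2 - 5 = -3
  B^(n-1-k) = 13^5 mod 509 = 232
  Delta = -3 * 232 mod 509 = 322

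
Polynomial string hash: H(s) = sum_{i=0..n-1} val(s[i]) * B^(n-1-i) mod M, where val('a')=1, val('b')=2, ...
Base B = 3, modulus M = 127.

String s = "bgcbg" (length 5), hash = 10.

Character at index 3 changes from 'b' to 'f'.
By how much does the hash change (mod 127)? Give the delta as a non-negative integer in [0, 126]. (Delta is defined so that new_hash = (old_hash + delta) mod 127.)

Answer: 12

Derivation:
Delta formula: (val(new) - val(old)) * B^(n-1-k) mod M
  val('f') - val('b') = 6 - 2 = 4
  B^(n-1-k) = 3^1 mod 127 = 3
  Delta = 4 * 3 mod 127 = 12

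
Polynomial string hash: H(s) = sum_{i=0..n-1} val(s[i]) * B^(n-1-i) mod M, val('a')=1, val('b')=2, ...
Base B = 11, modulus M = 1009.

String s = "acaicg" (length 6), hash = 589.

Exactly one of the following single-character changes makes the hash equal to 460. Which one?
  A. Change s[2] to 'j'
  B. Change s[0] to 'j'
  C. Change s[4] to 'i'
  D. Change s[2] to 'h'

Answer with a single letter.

Answer: A

Derivation:
Option A: s[2]='a'->'j', delta=(10-1)*11^3 mod 1009 = 880, hash=589+880 mod 1009 = 460 <-- target
Option B: s[0]='a'->'j', delta=(10-1)*11^5 mod 1009 = 535, hash=589+535 mod 1009 = 115
Option C: s[4]='c'->'i', delta=(9-3)*11^1 mod 1009 = 66, hash=589+66 mod 1009 = 655
Option D: s[2]='a'->'h', delta=(8-1)*11^3 mod 1009 = 236, hash=589+236 mod 1009 = 825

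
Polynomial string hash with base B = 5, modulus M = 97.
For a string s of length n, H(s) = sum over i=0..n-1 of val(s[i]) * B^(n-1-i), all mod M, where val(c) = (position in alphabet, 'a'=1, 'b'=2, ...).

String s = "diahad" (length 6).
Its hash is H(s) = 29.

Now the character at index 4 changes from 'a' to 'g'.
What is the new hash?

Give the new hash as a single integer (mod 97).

val('a') = 1, val('g') = 7
Position k = 4, exponent = n-1-k = 1
B^1 mod M = 5^1 mod 97 = 5
Delta = (7 - 1) * 5 mod 97 = 30
New hash = (29 + 30) mod 97 = 59

Answer: 59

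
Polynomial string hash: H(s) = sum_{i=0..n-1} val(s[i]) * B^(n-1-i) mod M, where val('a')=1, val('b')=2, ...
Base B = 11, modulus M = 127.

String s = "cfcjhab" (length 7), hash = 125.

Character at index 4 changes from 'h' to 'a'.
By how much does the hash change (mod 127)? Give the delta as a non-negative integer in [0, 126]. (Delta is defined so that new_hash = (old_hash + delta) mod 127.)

Answer: 42

Derivation:
Delta formula: (val(new) - val(old)) * B^(n-1-k) mod M
  val('a') - val('h') = 1 - 8 = -7
  B^(n-1-k) = 11^2 mod 127 = 121
  Delta = -7 * 121 mod 127 = 42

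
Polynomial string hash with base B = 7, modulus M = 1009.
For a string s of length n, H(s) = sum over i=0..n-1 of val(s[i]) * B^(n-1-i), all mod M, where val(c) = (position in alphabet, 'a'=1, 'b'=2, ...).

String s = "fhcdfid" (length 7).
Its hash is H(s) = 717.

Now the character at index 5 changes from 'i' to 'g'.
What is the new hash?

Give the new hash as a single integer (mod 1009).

Answer: 703

Derivation:
val('i') = 9, val('g') = 7
Position k = 5, exponent = n-1-k = 1
B^1 mod M = 7^1 mod 1009 = 7
Delta = (7 - 9) * 7 mod 1009 = 995
New hash = (717 + 995) mod 1009 = 703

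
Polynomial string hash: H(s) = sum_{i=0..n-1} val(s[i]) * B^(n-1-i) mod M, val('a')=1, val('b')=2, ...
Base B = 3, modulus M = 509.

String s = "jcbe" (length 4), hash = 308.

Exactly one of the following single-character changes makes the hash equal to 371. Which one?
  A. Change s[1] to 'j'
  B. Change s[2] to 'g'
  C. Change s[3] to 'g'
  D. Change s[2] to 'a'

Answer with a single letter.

Option A: s[1]='c'->'j', delta=(10-3)*3^2 mod 509 = 63, hash=308+63 mod 509 = 371 <-- target
Option B: s[2]='b'->'g', delta=(7-2)*3^1 mod 509 = 15, hash=308+15 mod 509 = 323
Option C: s[3]='e'->'g', delta=(7-5)*3^0 mod 509 = 2, hash=308+2 mod 509 = 310
Option D: s[2]='b'->'a', delta=(1-2)*3^1 mod 509 = 506, hash=308+506 mod 509 = 305

Answer: A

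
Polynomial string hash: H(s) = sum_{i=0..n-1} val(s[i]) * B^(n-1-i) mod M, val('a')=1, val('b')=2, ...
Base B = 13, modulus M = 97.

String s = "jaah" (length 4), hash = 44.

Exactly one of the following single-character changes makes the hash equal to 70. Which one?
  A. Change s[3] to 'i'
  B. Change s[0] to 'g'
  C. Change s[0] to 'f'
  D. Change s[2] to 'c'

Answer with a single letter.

Option A: s[3]='h'->'i', delta=(9-8)*13^0 mod 97 = 1, hash=44+1 mod 97 = 45
Option B: s[0]='j'->'g', delta=(7-10)*13^3 mod 97 = 5, hash=44+5 mod 97 = 49
Option C: s[0]='j'->'f', delta=(6-10)*13^3 mod 97 = 39, hash=44+39 mod 97 = 83
Option D: s[2]='a'->'c', delta=(3-1)*13^1 mod 97 = 26, hash=44+26 mod 97 = 70 <-- target

Answer: D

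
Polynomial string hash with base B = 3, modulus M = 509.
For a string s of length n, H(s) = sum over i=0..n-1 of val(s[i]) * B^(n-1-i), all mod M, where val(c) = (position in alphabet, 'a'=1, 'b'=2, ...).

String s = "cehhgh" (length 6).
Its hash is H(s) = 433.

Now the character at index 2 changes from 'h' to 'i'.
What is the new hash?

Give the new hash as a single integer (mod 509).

val('h') = 8, val('i') = 9
Position k = 2, exponent = n-1-k = 3
B^3 mod M = 3^3 mod 509 = 27
Delta = (9 - 8) * 27 mod 509 = 27
New hash = (433 + 27) mod 509 = 460

Answer: 460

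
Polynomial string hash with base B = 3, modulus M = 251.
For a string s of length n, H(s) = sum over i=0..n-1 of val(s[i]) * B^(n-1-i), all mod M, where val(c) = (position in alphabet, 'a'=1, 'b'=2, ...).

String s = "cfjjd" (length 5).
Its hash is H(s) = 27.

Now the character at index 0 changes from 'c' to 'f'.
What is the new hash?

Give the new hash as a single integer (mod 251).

Answer: 19

Derivation:
val('c') = 3, val('f') = 6
Position k = 0, exponent = n-1-k = 4
B^4 mod M = 3^4 mod 251 = 81
Delta = (6 - 3) * 81 mod 251 = 243
New hash = (27 + 243) mod 251 = 19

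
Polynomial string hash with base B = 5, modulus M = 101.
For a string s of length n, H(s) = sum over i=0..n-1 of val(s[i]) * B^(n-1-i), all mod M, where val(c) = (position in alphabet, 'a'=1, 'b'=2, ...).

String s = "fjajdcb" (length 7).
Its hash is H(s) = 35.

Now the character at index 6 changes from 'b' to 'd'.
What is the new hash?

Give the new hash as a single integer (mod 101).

val('b') = 2, val('d') = 4
Position k = 6, exponent = n-1-k = 0
B^0 mod M = 5^0 mod 101 = 1
Delta = (4 - 2) * 1 mod 101 = 2
New hash = (35 + 2) mod 101 = 37

Answer: 37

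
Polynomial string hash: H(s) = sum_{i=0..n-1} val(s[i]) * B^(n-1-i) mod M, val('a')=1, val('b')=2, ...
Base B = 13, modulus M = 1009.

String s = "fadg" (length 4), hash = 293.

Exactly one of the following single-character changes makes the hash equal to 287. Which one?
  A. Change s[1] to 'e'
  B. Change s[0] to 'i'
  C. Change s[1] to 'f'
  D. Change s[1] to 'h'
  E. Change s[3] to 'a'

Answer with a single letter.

Option A: s[1]='a'->'e', delta=(5-1)*13^2 mod 1009 = 676, hash=293+676 mod 1009 = 969
Option B: s[0]='f'->'i', delta=(9-6)*13^3 mod 1009 = 537, hash=293+537 mod 1009 = 830
Option C: s[1]='a'->'f', delta=(6-1)*13^2 mod 1009 = 845, hash=293+845 mod 1009 = 129
Option D: s[1]='a'->'h', delta=(8-1)*13^2 mod 1009 = 174, hash=293+174 mod 1009 = 467
Option E: s[3]='g'->'a', delta=(1-7)*13^0 mod 1009 = 1003, hash=293+1003 mod 1009 = 287 <-- target

Answer: E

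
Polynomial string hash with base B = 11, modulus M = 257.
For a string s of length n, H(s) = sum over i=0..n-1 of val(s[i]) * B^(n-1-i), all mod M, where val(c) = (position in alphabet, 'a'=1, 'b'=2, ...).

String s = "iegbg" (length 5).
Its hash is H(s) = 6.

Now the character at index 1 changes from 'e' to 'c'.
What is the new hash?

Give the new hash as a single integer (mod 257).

Answer: 171

Derivation:
val('e') = 5, val('c') = 3
Position k = 1, exponent = n-1-k = 3
B^3 mod M = 11^3 mod 257 = 46
Delta = (3 - 5) * 46 mod 257 = 165
New hash = (6 + 165) mod 257 = 171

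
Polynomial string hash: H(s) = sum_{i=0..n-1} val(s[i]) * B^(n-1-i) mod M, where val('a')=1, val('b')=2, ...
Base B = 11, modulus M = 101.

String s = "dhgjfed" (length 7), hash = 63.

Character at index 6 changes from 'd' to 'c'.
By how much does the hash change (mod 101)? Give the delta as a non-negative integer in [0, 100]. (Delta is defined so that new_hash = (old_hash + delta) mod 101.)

Delta formula: (val(new) - val(old)) * B^(n-1-k) mod M
  val('c') - val('d') = 3 - 4 = -1
  B^(n-1-k) = 11^0 mod 101 = 1
  Delta = -1 * 1 mod 101 = 100

Answer: 100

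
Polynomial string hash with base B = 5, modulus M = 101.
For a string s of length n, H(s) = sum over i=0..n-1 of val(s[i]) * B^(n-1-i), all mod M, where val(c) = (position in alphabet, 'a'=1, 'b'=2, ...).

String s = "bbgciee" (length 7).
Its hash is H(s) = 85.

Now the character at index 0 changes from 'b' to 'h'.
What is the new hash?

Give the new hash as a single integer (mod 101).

Answer: 6

Derivation:
val('b') = 2, val('h') = 8
Position k = 0, exponent = n-1-k = 6
B^6 mod M = 5^6 mod 101 = 71
Delta = (8 - 2) * 71 mod 101 = 22
New hash = (85 + 22) mod 101 = 6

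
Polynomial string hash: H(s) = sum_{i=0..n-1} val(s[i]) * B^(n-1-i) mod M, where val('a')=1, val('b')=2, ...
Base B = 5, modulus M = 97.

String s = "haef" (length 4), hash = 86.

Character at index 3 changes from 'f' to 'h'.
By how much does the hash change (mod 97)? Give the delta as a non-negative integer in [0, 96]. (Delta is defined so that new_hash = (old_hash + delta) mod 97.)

Delta formula: (val(new) - val(old)) * B^(n-1-k) mod M
  val('h') - val('f') = 8 - 6 = 2
  B^(n-1-k) = 5^0 mod 97 = 1
  Delta = 2 * 1 mod 97 = 2

Answer: 2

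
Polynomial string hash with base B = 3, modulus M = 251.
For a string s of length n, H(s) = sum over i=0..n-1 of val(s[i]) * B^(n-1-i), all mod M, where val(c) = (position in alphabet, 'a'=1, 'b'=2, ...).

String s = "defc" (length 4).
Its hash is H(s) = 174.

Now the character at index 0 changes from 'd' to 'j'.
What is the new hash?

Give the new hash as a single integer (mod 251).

val('d') = 4, val('j') = 10
Position k = 0, exponent = n-1-k = 3
B^3 mod M = 3^3 mod 251 = 27
Delta = (10 - 4) * 27 mod 251 = 162
New hash = (174 + 162) mod 251 = 85

Answer: 85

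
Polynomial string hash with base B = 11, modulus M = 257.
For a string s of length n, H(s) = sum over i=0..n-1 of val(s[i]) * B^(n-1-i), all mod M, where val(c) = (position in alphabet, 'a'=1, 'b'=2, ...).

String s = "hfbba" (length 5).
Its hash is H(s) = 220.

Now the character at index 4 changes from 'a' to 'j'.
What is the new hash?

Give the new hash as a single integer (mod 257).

val('a') = 1, val('j') = 10
Position k = 4, exponent = n-1-k = 0
B^0 mod M = 11^0 mod 257 = 1
Delta = (10 - 1) * 1 mod 257 = 9
New hash = (220 + 9) mod 257 = 229

Answer: 229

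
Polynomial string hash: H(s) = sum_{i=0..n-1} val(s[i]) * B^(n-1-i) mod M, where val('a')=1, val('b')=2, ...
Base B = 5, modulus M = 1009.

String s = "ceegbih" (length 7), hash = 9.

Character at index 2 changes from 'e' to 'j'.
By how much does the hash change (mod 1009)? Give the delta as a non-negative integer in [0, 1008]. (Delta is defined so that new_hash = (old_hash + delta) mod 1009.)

Answer: 98

Derivation:
Delta formula: (val(new) - val(old)) * B^(n-1-k) mod M
  val('j') - val('e') = 10 - 5 = 5
  B^(n-1-k) = 5^4 mod 1009 = 625
  Delta = 5 * 625 mod 1009 = 98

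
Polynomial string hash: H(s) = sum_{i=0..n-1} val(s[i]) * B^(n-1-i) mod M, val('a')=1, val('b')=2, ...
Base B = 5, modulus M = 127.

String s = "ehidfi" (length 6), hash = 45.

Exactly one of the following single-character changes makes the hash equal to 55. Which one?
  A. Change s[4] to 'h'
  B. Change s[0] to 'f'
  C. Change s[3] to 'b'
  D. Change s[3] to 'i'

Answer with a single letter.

Option A: s[4]='f'->'h', delta=(8-6)*5^1 mod 127 = 10, hash=45+10 mod 127 = 55 <-- target
Option B: s[0]='e'->'f', delta=(6-5)*5^5 mod 127 = 77, hash=45+77 mod 127 = 122
Option C: s[3]='d'->'b', delta=(2-4)*5^2 mod 127 = 77, hash=45+77 mod 127 = 122
Option D: s[3]='d'->'i', delta=(9-4)*5^2 mod 127 = 125, hash=45+125 mod 127 = 43

Answer: A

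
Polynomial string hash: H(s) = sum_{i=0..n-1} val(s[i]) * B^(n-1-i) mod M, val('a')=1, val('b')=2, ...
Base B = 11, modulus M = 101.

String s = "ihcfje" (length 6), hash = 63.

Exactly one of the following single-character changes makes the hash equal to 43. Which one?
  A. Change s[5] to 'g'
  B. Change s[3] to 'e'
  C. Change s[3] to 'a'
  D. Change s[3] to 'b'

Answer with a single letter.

Answer: B

Derivation:
Option A: s[5]='e'->'g', delta=(7-5)*11^0 mod 101 = 2, hash=63+2 mod 101 = 65
Option B: s[3]='f'->'e', delta=(5-6)*11^2 mod 101 = 81, hash=63+81 mod 101 = 43 <-- target
Option C: s[3]='f'->'a', delta=(1-6)*11^2 mod 101 = 1, hash=63+1 mod 101 = 64
Option D: s[3]='f'->'b', delta=(2-6)*11^2 mod 101 = 21, hash=63+21 mod 101 = 84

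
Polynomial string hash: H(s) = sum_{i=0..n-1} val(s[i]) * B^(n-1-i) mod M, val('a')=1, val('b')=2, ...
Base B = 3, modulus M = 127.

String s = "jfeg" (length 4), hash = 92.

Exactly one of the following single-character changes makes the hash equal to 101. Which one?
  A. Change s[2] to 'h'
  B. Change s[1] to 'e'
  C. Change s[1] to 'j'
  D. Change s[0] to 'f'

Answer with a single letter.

Answer: A

Derivation:
Option A: s[2]='e'->'h', delta=(8-5)*3^1 mod 127 = 9, hash=92+9 mod 127 = 101 <-- target
Option B: s[1]='f'->'e', delta=(5-6)*3^2 mod 127 = 118, hash=92+118 mod 127 = 83
Option C: s[1]='f'->'j', delta=(10-6)*3^2 mod 127 = 36, hash=92+36 mod 127 = 1
Option D: s[0]='j'->'f', delta=(6-10)*3^3 mod 127 = 19, hash=92+19 mod 127 = 111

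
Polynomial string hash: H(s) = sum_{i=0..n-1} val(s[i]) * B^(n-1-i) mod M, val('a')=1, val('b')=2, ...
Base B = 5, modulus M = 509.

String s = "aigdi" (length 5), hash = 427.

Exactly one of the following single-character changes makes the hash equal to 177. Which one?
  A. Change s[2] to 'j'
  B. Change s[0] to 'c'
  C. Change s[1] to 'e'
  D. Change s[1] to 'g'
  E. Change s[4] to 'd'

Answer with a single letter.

Answer: D

Derivation:
Option A: s[2]='g'->'j', delta=(10-7)*5^2 mod 509 = 75, hash=427+75 mod 509 = 502
Option B: s[0]='a'->'c', delta=(3-1)*5^4 mod 509 = 232, hash=427+232 mod 509 = 150
Option C: s[1]='i'->'e', delta=(5-9)*5^3 mod 509 = 9, hash=427+9 mod 509 = 436
Option D: s[1]='i'->'g', delta=(7-9)*5^3 mod 509 = 259, hash=427+259 mod 509 = 177 <-- target
Option E: s[4]='i'->'d', delta=(4-9)*5^0 mod 509 = 504, hash=427+504 mod 509 = 422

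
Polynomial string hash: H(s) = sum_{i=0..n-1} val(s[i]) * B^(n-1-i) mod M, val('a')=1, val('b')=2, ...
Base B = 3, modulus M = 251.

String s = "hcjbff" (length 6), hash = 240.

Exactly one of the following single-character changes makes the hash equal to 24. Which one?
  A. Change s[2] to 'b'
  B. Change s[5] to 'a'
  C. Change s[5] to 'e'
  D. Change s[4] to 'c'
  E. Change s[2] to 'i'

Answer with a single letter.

Answer: A

Derivation:
Option A: s[2]='j'->'b', delta=(2-10)*3^3 mod 251 = 35, hash=240+35 mod 251 = 24 <-- target
Option B: s[5]='f'->'a', delta=(1-6)*3^0 mod 251 = 246, hash=240+246 mod 251 = 235
Option C: s[5]='f'->'e', delta=(5-6)*3^0 mod 251 = 250, hash=240+250 mod 251 = 239
Option D: s[4]='f'->'c', delta=(3-6)*3^1 mod 251 = 242, hash=240+242 mod 251 = 231
Option E: s[2]='j'->'i', delta=(9-10)*3^3 mod 251 = 224, hash=240+224 mod 251 = 213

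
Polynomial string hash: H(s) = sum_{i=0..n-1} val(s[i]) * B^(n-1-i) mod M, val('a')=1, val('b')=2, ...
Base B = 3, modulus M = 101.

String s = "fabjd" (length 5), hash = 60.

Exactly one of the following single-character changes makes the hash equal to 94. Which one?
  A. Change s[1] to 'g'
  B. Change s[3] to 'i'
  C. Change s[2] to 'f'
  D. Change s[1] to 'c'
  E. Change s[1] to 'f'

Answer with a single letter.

Answer: E

Derivation:
Option A: s[1]='a'->'g', delta=(7-1)*3^3 mod 101 = 61, hash=60+61 mod 101 = 20
Option B: s[3]='j'->'i', delta=(9-10)*3^1 mod 101 = 98, hash=60+98 mod 101 = 57
Option C: s[2]='b'->'f', delta=(6-2)*3^2 mod 101 = 36, hash=60+36 mod 101 = 96
Option D: s[1]='a'->'c', delta=(3-1)*3^3 mod 101 = 54, hash=60+54 mod 101 = 13
Option E: s[1]='a'->'f', delta=(6-1)*3^3 mod 101 = 34, hash=60+34 mod 101 = 94 <-- target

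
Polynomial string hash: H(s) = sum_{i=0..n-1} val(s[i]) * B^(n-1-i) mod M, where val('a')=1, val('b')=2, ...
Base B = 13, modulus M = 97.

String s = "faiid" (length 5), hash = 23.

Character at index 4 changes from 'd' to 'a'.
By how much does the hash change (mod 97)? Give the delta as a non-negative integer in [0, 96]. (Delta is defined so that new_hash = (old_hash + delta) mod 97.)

Answer: 94

Derivation:
Delta formula: (val(new) - val(old)) * B^(n-1-k) mod M
  val('a') - val('d') = 1 - 4 = -3
  B^(n-1-k) = 13^0 mod 97 = 1
  Delta = -3 * 1 mod 97 = 94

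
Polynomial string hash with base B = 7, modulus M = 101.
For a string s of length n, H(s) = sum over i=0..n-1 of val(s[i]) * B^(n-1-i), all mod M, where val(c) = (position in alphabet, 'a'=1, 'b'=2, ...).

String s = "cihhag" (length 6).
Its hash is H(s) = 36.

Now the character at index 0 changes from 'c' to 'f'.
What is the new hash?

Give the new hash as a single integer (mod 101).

val('c') = 3, val('f') = 6
Position k = 0, exponent = n-1-k = 5
B^5 mod M = 7^5 mod 101 = 41
Delta = (6 - 3) * 41 mod 101 = 22
New hash = (36 + 22) mod 101 = 58

Answer: 58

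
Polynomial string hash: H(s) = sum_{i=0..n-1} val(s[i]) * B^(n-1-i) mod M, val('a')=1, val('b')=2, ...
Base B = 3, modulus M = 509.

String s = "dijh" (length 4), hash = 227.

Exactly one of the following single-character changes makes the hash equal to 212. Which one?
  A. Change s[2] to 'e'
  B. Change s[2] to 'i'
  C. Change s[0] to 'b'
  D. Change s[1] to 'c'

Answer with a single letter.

Option A: s[2]='j'->'e', delta=(5-10)*3^1 mod 509 = 494, hash=227+494 mod 509 = 212 <-- target
Option B: s[2]='j'->'i', delta=(9-10)*3^1 mod 509 = 506, hash=227+506 mod 509 = 224
Option C: s[0]='d'->'b', delta=(2-4)*3^3 mod 509 = 455, hash=227+455 mod 509 = 173
Option D: s[1]='i'->'c', delta=(3-9)*3^2 mod 509 = 455, hash=227+455 mod 509 = 173

Answer: A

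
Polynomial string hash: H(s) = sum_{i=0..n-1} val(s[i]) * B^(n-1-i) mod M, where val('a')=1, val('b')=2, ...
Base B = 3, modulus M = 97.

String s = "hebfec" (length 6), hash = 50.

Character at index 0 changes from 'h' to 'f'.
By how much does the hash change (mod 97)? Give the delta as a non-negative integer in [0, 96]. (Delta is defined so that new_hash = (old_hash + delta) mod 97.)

Answer: 96

Derivation:
Delta formula: (val(new) - val(old)) * B^(n-1-k) mod M
  val('f') - val('h') = 6 - 8 = -2
  B^(n-1-k) = 3^5 mod 97 = 49
  Delta = -2 * 49 mod 97 = 96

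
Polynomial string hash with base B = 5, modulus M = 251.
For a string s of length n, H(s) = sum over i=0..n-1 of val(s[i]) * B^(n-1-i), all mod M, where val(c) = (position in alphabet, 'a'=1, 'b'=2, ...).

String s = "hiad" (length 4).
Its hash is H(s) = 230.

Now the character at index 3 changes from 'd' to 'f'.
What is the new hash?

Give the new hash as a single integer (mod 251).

val('d') = 4, val('f') = 6
Position k = 3, exponent = n-1-k = 0
B^0 mod M = 5^0 mod 251 = 1
Delta = (6 - 4) * 1 mod 251 = 2
New hash = (230 + 2) mod 251 = 232

Answer: 232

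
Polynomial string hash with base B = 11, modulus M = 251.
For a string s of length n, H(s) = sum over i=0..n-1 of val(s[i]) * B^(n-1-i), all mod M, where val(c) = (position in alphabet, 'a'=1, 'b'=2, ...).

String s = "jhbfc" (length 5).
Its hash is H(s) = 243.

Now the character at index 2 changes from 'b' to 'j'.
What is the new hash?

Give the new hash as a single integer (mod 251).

val('b') = 2, val('j') = 10
Position k = 2, exponent = n-1-k = 2
B^2 mod M = 11^2 mod 251 = 121
Delta = (10 - 2) * 121 mod 251 = 215
New hash = (243 + 215) mod 251 = 207

Answer: 207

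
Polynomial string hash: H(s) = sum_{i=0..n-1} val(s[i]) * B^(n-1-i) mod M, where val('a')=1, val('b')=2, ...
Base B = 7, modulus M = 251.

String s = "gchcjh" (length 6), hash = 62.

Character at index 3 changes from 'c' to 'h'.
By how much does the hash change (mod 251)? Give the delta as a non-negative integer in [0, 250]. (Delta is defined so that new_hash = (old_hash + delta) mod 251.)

Delta formula: (val(new) - val(old)) * B^(n-1-k) mod M
  val('h') - val('c') = 8 - 3 = 5
  B^(n-1-k) = 7^2 mod 251 = 49
  Delta = 5 * 49 mod 251 = 245

Answer: 245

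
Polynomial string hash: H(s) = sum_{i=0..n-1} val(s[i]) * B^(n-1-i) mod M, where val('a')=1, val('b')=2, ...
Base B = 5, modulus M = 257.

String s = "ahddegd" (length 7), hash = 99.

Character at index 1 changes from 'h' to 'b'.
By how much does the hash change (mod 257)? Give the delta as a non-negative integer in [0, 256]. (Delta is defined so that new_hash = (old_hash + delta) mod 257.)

Delta formula: (val(new) - val(old)) * B^(n-1-k) mod M
  val('b') - val('h') = 2 - 8 = -6
  B^(n-1-k) = 5^5 mod 257 = 41
  Delta = -6 * 41 mod 257 = 11

Answer: 11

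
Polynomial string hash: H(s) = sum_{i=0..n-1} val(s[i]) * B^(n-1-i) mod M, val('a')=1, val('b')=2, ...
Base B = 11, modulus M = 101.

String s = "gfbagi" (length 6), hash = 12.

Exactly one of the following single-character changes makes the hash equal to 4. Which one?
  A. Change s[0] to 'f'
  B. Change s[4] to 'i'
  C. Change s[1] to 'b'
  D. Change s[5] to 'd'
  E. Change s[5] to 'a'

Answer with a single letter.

Option A: s[0]='g'->'f', delta=(6-7)*11^5 mod 101 = 44, hash=12+44 mod 101 = 56
Option B: s[4]='g'->'i', delta=(9-7)*11^1 mod 101 = 22, hash=12+22 mod 101 = 34
Option C: s[1]='f'->'b', delta=(2-6)*11^4 mod 101 = 16, hash=12+16 mod 101 = 28
Option D: s[5]='i'->'d', delta=(4-9)*11^0 mod 101 = 96, hash=12+96 mod 101 = 7
Option E: s[5]='i'->'a', delta=(1-9)*11^0 mod 101 = 93, hash=12+93 mod 101 = 4 <-- target

Answer: E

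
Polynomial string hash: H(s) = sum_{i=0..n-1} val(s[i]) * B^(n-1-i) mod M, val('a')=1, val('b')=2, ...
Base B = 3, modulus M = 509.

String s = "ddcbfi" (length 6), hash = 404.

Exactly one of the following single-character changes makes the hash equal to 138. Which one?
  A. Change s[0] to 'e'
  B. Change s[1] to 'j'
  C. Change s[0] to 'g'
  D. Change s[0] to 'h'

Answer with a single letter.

Option A: s[0]='d'->'e', delta=(5-4)*3^5 mod 509 = 243, hash=404+243 mod 509 = 138 <-- target
Option B: s[1]='d'->'j', delta=(10-4)*3^4 mod 509 = 486, hash=404+486 mod 509 = 381
Option C: s[0]='d'->'g', delta=(7-4)*3^5 mod 509 = 220, hash=404+220 mod 509 = 115
Option D: s[0]='d'->'h', delta=(8-4)*3^5 mod 509 = 463, hash=404+463 mod 509 = 358

Answer: A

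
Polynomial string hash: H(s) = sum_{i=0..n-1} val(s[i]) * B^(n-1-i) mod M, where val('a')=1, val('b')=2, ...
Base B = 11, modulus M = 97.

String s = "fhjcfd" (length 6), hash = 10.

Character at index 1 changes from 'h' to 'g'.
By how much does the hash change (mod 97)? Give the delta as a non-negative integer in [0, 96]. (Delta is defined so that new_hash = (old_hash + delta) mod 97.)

Answer: 6

Derivation:
Delta formula: (val(new) - val(old)) * B^(n-1-k) mod M
  val('g') - val('h') = 7 - 8 = -1
  B^(n-1-k) = 11^4 mod 97 = 91
  Delta = -1 * 91 mod 97 = 6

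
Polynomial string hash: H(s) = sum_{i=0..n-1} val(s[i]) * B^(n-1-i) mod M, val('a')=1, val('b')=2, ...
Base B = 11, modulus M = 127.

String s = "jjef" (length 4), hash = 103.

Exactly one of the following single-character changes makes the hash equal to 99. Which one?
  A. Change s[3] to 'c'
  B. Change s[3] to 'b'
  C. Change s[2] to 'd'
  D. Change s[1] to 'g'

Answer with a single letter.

Option A: s[3]='f'->'c', delta=(3-6)*11^0 mod 127 = 124, hash=103+124 mod 127 = 100
Option B: s[3]='f'->'b', delta=(2-6)*11^0 mod 127 = 123, hash=103+123 mod 127 = 99 <-- target
Option C: s[2]='e'->'d', delta=(4-5)*11^1 mod 127 = 116, hash=103+116 mod 127 = 92
Option D: s[1]='j'->'g', delta=(7-10)*11^2 mod 127 = 18, hash=103+18 mod 127 = 121

Answer: B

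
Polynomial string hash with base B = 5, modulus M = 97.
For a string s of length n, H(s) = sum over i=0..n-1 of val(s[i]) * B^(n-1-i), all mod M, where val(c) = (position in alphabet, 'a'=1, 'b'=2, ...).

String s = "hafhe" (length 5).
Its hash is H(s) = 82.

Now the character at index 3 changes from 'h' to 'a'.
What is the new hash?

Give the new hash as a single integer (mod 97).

val('h') = 8, val('a') = 1
Position k = 3, exponent = n-1-k = 1
B^1 mod M = 5^1 mod 97 = 5
Delta = (1 - 8) * 5 mod 97 = 62
New hash = (82 + 62) mod 97 = 47

Answer: 47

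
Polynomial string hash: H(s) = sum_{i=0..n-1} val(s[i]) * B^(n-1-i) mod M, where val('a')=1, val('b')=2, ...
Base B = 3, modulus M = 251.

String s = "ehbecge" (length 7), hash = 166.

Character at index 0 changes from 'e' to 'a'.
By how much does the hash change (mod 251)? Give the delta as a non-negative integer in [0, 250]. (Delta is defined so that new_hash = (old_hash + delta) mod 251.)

Answer: 96

Derivation:
Delta formula: (val(new) - val(old)) * B^(n-1-k) mod M
  val('a') - val('e') = 1 - 5 = -4
  B^(n-1-k) = 3^6 mod 251 = 227
  Delta = -4 * 227 mod 251 = 96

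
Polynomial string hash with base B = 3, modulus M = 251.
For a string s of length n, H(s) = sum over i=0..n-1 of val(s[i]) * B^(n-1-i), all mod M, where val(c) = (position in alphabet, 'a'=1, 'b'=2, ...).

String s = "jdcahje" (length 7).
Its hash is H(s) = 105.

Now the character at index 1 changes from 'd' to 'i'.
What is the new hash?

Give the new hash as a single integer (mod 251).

val('d') = 4, val('i') = 9
Position k = 1, exponent = n-1-k = 5
B^5 mod M = 3^5 mod 251 = 243
Delta = (9 - 4) * 243 mod 251 = 211
New hash = (105 + 211) mod 251 = 65

Answer: 65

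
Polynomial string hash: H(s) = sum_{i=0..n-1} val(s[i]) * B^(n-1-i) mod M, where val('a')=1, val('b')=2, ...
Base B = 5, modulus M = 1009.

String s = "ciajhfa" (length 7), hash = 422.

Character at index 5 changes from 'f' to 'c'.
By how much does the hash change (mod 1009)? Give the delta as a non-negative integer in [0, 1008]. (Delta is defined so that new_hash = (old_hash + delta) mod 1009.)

Answer: 994

Derivation:
Delta formula: (val(new) - val(old)) * B^(n-1-k) mod M
  val('c') - val('f') = 3 - 6 = -3
  B^(n-1-k) = 5^1 mod 1009 = 5
  Delta = -3 * 5 mod 1009 = 994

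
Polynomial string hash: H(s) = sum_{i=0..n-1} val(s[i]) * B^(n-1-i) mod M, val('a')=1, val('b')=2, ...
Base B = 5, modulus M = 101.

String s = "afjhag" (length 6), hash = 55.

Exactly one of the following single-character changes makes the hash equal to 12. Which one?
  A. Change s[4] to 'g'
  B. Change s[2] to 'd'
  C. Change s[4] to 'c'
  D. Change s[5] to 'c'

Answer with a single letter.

Answer: B

Derivation:
Option A: s[4]='a'->'g', delta=(7-1)*5^1 mod 101 = 30, hash=55+30 mod 101 = 85
Option B: s[2]='j'->'d', delta=(4-10)*5^3 mod 101 = 58, hash=55+58 mod 101 = 12 <-- target
Option C: s[4]='a'->'c', delta=(3-1)*5^1 mod 101 = 10, hash=55+10 mod 101 = 65
Option D: s[5]='g'->'c', delta=(3-7)*5^0 mod 101 = 97, hash=55+97 mod 101 = 51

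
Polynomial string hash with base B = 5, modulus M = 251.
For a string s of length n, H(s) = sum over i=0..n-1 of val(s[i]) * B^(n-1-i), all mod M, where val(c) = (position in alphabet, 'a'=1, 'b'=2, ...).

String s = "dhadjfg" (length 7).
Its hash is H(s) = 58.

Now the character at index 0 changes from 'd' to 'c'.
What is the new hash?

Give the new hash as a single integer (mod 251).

val('d') = 4, val('c') = 3
Position k = 0, exponent = n-1-k = 6
B^6 mod M = 5^6 mod 251 = 63
Delta = (3 - 4) * 63 mod 251 = 188
New hash = (58 + 188) mod 251 = 246

Answer: 246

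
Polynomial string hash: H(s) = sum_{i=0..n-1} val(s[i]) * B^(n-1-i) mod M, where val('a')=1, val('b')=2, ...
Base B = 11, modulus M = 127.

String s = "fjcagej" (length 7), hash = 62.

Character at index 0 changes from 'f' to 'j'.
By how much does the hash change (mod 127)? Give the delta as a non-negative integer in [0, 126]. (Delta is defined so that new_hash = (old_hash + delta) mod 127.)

Answer: 25

Derivation:
Delta formula: (val(new) - val(old)) * B^(n-1-k) mod M
  val('j') - val('f') = 10 - 6 = 4
  B^(n-1-k) = 11^6 mod 127 = 38
  Delta = 4 * 38 mod 127 = 25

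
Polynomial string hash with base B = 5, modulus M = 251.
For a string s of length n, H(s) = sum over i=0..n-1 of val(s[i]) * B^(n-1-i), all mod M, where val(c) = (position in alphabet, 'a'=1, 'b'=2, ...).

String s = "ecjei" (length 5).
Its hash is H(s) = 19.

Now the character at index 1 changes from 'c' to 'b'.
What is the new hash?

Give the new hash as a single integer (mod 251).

val('c') = 3, val('b') = 2
Position k = 1, exponent = n-1-k = 3
B^3 mod M = 5^3 mod 251 = 125
Delta = (2 - 3) * 125 mod 251 = 126
New hash = (19 + 126) mod 251 = 145

Answer: 145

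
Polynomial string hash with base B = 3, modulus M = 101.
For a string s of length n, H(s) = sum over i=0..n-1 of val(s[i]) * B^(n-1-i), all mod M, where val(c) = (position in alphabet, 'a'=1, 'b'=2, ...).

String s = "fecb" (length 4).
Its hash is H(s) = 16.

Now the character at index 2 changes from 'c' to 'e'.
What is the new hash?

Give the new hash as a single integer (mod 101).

val('c') = 3, val('e') = 5
Position k = 2, exponent = n-1-k = 1
B^1 mod M = 3^1 mod 101 = 3
Delta = (5 - 3) * 3 mod 101 = 6
New hash = (16 + 6) mod 101 = 22

Answer: 22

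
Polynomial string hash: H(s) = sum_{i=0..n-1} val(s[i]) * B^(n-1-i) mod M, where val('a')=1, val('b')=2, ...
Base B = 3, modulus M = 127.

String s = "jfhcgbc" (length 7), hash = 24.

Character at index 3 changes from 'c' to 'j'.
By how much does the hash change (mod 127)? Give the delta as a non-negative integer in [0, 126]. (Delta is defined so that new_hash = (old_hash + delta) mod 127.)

Delta formula: (val(new) - val(old)) * B^(n-1-k) mod M
  val('j') - val('c') = 10 - 3 = 7
  B^(n-1-k) = 3^3 mod 127 = 27
  Delta = 7 * 27 mod 127 = 62

Answer: 62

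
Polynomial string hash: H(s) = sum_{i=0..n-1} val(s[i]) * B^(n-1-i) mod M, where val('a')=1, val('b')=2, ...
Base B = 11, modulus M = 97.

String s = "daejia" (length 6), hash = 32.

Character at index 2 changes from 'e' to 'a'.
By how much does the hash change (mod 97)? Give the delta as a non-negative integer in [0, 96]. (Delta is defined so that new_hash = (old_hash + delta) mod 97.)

Answer: 11

Derivation:
Delta formula: (val(new) - val(old)) * B^(n-1-k) mod M
  val('a') - val('e') = 1 - 5 = -4
  B^(n-1-k) = 11^3 mod 97 = 70
  Delta = -4 * 70 mod 97 = 11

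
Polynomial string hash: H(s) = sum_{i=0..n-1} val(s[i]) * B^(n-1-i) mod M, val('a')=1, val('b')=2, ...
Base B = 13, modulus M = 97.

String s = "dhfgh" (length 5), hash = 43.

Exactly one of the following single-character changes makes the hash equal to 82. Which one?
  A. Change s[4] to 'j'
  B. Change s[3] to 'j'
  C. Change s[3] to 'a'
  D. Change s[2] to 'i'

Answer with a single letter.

Option A: s[4]='h'->'j', delta=(10-8)*13^0 mod 97 = 2, hash=43+2 mod 97 = 45
Option B: s[3]='g'->'j', delta=(10-7)*13^1 mod 97 = 39, hash=43+39 mod 97 = 82 <-- target
Option C: s[3]='g'->'a', delta=(1-7)*13^1 mod 97 = 19, hash=43+19 mod 97 = 62
Option D: s[2]='f'->'i', delta=(9-6)*13^2 mod 97 = 22, hash=43+22 mod 97 = 65

Answer: B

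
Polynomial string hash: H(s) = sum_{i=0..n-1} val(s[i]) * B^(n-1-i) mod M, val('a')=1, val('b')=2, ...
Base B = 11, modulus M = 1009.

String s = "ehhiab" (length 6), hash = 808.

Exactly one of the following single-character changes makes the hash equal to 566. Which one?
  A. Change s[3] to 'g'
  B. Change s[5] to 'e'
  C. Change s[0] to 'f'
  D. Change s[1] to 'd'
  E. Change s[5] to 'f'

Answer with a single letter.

Option A: s[3]='i'->'g', delta=(7-9)*11^2 mod 1009 = 767, hash=808+767 mod 1009 = 566 <-- target
Option B: s[5]='b'->'e', delta=(5-2)*11^0 mod 1009 = 3, hash=808+3 mod 1009 = 811
Option C: s[0]='e'->'f', delta=(6-5)*11^5 mod 1009 = 620, hash=808+620 mod 1009 = 419
Option D: s[1]='h'->'d', delta=(4-8)*11^4 mod 1009 = 967, hash=808+967 mod 1009 = 766
Option E: s[5]='b'->'f', delta=(6-2)*11^0 mod 1009 = 4, hash=808+4 mod 1009 = 812

Answer: A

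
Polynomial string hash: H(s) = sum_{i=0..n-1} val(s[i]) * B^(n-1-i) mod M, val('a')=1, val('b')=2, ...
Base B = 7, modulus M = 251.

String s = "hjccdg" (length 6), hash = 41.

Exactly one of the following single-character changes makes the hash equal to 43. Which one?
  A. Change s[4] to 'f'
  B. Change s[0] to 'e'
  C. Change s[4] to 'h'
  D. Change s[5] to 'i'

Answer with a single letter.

Answer: D

Derivation:
Option A: s[4]='d'->'f', delta=(6-4)*7^1 mod 251 = 14, hash=41+14 mod 251 = 55
Option B: s[0]='h'->'e', delta=(5-8)*7^5 mod 251 = 30, hash=41+30 mod 251 = 71
Option C: s[4]='d'->'h', delta=(8-4)*7^1 mod 251 = 28, hash=41+28 mod 251 = 69
Option D: s[5]='g'->'i', delta=(9-7)*7^0 mod 251 = 2, hash=41+2 mod 251 = 43 <-- target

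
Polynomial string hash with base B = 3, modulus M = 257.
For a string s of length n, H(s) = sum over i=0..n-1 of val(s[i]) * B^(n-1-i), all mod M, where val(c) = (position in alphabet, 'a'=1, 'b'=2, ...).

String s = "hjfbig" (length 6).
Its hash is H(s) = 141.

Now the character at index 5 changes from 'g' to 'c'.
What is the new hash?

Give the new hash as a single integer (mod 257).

Answer: 137

Derivation:
val('g') = 7, val('c') = 3
Position k = 5, exponent = n-1-k = 0
B^0 mod M = 3^0 mod 257 = 1
Delta = (3 - 7) * 1 mod 257 = 253
New hash = (141 + 253) mod 257 = 137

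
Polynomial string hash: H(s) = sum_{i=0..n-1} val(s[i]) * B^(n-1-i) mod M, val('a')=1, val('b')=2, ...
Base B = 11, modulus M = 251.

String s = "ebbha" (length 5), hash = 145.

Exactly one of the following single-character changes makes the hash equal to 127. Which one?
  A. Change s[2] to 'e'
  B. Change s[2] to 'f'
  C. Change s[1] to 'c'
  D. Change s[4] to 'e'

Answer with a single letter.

Answer: B

Derivation:
Option A: s[2]='b'->'e', delta=(5-2)*11^2 mod 251 = 112, hash=145+112 mod 251 = 6
Option B: s[2]='b'->'f', delta=(6-2)*11^2 mod 251 = 233, hash=145+233 mod 251 = 127 <-- target
Option C: s[1]='b'->'c', delta=(3-2)*11^3 mod 251 = 76, hash=145+76 mod 251 = 221
Option D: s[4]='a'->'e', delta=(5-1)*11^0 mod 251 = 4, hash=145+4 mod 251 = 149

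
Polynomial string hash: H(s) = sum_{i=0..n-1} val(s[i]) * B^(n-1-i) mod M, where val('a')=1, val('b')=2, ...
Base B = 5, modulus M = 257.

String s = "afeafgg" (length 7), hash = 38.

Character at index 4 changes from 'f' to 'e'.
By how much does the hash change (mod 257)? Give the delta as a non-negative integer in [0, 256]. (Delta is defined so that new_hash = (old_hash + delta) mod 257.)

Answer: 232

Derivation:
Delta formula: (val(new) - val(old)) * B^(n-1-k) mod M
  val('e') - val('f') = 5 - 6 = -1
  B^(n-1-k) = 5^2 mod 257 = 25
  Delta = -1 * 25 mod 257 = 232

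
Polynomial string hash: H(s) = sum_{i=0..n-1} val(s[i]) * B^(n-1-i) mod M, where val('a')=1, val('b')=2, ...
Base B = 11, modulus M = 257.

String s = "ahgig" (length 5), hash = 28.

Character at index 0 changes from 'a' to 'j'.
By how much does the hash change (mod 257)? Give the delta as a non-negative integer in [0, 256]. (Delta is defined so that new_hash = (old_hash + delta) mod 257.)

Delta formula: (val(new) - val(old)) * B^(n-1-k) mod M
  val('j') - val('a') = 10 - 1 = 9
  B^(n-1-k) = 11^4 mod 257 = 249
  Delta = 9 * 249 mod 257 = 185

Answer: 185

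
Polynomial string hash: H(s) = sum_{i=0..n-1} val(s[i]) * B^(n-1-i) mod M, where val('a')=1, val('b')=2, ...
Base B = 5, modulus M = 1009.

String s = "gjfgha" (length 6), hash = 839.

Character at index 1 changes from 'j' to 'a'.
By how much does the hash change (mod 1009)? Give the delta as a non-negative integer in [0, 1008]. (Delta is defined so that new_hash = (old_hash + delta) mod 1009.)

Delta formula: (val(new) - val(old)) * B^(n-1-k) mod M
  val('a') - val('j') = 1 - 10 = -9
  B^(n-1-k) = 5^4 mod 1009 = 625
  Delta = -9 * 625 mod 1009 = 429

Answer: 429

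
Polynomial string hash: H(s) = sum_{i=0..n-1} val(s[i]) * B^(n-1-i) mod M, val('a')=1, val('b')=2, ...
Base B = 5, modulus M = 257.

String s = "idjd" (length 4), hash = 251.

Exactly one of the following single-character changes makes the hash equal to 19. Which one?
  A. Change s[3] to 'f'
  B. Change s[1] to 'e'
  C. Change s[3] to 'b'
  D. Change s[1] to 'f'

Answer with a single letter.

Option A: s[3]='d'->'f', delta=(6-4)*5^0 mod 257 = 2, hash=251+2 mod 257 = 253
Option B: s[1]='d'->'e', delta=(5-4)*5^2 mod 257 = 25, hash=251+25 mod 257 = 19 <-- target
Option C: s[3]='d'->'b', delta=(2-4)*5^0 mod 257 = 255, hash=251+255 mod 257 = 249
Option D: s[1]='d'->'f', delta=(6-4)*5^2 mod 257 = 50, hash=251+50 mod 257 = 44

Answer: B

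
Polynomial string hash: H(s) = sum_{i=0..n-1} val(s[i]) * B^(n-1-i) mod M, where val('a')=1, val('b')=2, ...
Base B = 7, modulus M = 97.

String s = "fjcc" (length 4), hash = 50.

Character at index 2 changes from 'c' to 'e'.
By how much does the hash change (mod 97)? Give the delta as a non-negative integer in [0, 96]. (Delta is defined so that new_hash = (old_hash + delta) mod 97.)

Delta formula: (val(new) - val(old)) * B^(n-1-k) mod M
  val('e') - val('c') = 5 - 3 = 2
  B^(n-1-k) = 7^1 mod 97 = 7
  Delta = 2 * 7 mod 97 = 14

Answer: 14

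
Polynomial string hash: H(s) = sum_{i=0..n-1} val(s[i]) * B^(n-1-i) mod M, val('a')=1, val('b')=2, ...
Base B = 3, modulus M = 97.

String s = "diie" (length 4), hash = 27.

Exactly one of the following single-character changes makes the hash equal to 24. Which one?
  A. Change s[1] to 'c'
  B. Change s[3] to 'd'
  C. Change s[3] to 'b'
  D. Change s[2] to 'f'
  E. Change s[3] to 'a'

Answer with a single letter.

Answer: C

Derivation:
Option A: s[1]='i'->'c', delta=(3-9)*3^2 mod 97 = 43, hash=27+43 mod 97 = 70
Option B: s[3]='e'->'d', delta=(4-5)*3^0 mod 97 = 96, hash=27+96 mod 97 = 26
Option C: s[3]='e'->'b', delta=(2-5)*3^0 mod 97 = 94, hash=27+94 mod 97 = 24 <-- target
Option D: s[2]='i'->'f', delta=(6-9)*3^1 mod 97 = 88, hash=27+88 mod 97 = 18
Option E: s[3]='e'->'a', delta=(1-5)*3^0 mod 97 = 93, hash=27+93 mod 97 = 23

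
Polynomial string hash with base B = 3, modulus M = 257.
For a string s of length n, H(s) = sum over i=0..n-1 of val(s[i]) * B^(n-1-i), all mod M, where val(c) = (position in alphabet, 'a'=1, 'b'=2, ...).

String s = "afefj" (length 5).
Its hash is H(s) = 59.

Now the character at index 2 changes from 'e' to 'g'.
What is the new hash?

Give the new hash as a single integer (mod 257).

val('e') = 5, val('g') = 7
Position k = 2, exponent = n-1-k = 2
B^2 mod M = 3^2 mod 257 = 9
Delta = (7 - 5) * 9 mod 257 = 18
New hash = (59 + 18) mod 257 = 77

Answer: 77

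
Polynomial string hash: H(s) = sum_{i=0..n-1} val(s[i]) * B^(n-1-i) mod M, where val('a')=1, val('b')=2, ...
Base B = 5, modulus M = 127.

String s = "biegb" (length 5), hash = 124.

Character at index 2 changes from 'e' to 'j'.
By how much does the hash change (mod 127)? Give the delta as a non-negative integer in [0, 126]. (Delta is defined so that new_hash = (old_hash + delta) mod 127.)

Delta formula: (val(new) - val(old)) * B^(n-1-k) mod M
  val('j') - val('e') = 10 - 5 = 5
  B^(n-1-k) = 5^2 mod 127 = 25
  Delta = 5 * 25 mod 127 = 125

Answer: 125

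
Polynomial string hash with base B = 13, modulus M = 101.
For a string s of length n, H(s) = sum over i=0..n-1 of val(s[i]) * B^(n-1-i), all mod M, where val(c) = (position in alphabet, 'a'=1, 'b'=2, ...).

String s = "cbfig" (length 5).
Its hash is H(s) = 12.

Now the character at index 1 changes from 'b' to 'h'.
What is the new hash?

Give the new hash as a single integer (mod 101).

Answer: 64

Derivation:
val('b') = 2, val('h') = 8
Position k = 1, exponent = n-1-k = 3
B^3 mod M = 13^3 mod 101 = 76
Delta = (8 - 2) * 76 mod 101 = 52
New hash = (12 + 52) mod 101 = 64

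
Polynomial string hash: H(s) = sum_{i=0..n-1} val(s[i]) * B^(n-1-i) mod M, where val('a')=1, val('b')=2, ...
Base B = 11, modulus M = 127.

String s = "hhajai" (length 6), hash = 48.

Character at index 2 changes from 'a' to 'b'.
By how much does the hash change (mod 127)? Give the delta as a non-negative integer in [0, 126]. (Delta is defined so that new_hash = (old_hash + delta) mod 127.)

Answer: 61

Derivation:
Delta formula: (val(new) - val(old)) * B^(n-1-k) mod M
  val('b') - val('a') = 2 - 1 = 1
  B^(n-1-k) = 11^3 mod 127 = 61
  Delta = 1 * 61 mod 127 = 61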